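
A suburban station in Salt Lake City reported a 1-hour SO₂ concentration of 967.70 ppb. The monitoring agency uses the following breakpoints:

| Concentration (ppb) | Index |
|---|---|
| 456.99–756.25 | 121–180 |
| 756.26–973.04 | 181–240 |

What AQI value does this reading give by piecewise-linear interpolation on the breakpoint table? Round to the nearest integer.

SO₂ 967.70: bracket 756.26–973.04 → index 181–240; slope 59/216.78, offset 211.44.
AQI = 181 + 59/216.78·211.44 ≈ 238.55 ⇒ 239.

239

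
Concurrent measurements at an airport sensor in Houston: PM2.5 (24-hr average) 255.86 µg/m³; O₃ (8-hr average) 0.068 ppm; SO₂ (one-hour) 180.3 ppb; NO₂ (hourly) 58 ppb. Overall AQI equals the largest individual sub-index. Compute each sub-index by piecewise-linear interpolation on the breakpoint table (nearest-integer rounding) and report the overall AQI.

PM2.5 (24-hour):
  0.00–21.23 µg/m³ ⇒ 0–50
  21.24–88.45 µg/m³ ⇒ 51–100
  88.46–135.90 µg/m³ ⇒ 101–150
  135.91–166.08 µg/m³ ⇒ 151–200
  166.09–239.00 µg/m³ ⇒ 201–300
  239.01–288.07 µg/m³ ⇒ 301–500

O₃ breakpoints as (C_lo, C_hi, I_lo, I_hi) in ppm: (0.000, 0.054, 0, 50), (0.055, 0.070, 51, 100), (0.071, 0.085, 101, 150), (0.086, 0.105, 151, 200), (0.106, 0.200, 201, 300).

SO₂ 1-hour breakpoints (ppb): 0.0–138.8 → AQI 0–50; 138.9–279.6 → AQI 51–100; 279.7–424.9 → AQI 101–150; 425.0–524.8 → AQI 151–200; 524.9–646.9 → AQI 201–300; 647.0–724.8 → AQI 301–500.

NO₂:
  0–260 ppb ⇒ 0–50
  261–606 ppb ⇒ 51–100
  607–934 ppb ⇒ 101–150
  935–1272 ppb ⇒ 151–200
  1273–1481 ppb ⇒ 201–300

PM2.5 255.86: bracket 239.01–288.07 → index 301–500; slope 199/49.06, offset 16.85.
AQI = 301 + 199/49.06·16.85 ≈ 369.35 ⇒ 369.
O₃: 0.068 lies in 0.055–0.070, so I_lo=51, I_hi=100, C_lo=0.055, C_hi=0.070.
(100−51)/(0.070−0.055) × (0.068−0.055) + 51 = 49/0.015 × 0.013 + 51 ≈ 93.47 → 93.
SO₂: 180.3 ∈ [138.9, 279.6] ↔ index [51, 100].
51 + (180.3−138.9)·(100−51)/(279.6−138.9) = 51 + 41.4·49/140.7 ≈ 65.42, so AQI = 65.
NO₂ 58: bracket 0–260 → index 0–50; slope 50/260, offset 58.
AQI = 0 + 50/260·58 ≈ 11.15 ⇒ 11.
Sub-indices: PM2.5→369, O₃→93, SO₂→65, NO₂→11. Overall AQI = max = 369; dominant pollutant is PM2.5.
AQI 369: Hazardous.

369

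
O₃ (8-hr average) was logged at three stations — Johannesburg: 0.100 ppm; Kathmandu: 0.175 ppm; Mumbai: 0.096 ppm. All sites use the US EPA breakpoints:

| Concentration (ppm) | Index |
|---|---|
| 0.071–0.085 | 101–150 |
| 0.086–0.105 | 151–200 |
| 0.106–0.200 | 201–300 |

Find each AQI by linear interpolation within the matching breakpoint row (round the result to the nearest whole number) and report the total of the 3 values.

Johannesburg 0.100: bracket 0.086–0.105 → index 151–200; slope 49/0.019, offset 0.014.
AQI = 151 + 49/0.019·0.014 ≈ 187.11 ⇒ 187.
Kathmandu: 0.175 lies in 0.106–0.200, so I_lo=201, I_hi=300, C_lo=0.106, C_hi=0.200.
(300−201)/(0.200−0.106) × (0.175−0.106) + 201 = 99/0.094 × 0.069 + 201 ≈ 273.67 → 274.
Mumbai 0.096: bracket 0.086–0.105 → index 151–200; slope 49/0.019, offset 0.010.
AQI = 151 + 49/0.019·0.010 ≈ 176.79 ⇒ 177.
AQIs: Johannesburg=187, Kathmandu=274, Mumbai=177. Sum = 187 + 274 + 177 = 638.

638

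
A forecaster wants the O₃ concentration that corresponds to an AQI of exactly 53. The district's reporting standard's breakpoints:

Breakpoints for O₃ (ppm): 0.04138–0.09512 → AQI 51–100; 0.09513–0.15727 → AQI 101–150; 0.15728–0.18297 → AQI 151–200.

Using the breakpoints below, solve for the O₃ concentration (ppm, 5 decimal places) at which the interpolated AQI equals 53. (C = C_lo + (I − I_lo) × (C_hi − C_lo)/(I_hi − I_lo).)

0.04357

AQI 53 lies in the 51–100 band, which corresponds to 0.04138–0.09512 ppm.
C = 0.04138 + (53−51)×(0.09512−0.04138)/(100−51) = 0.04138 + 2×0.05374/49 ≈ 0.0435735 ppm → 0.04357 ppm to 5 dp.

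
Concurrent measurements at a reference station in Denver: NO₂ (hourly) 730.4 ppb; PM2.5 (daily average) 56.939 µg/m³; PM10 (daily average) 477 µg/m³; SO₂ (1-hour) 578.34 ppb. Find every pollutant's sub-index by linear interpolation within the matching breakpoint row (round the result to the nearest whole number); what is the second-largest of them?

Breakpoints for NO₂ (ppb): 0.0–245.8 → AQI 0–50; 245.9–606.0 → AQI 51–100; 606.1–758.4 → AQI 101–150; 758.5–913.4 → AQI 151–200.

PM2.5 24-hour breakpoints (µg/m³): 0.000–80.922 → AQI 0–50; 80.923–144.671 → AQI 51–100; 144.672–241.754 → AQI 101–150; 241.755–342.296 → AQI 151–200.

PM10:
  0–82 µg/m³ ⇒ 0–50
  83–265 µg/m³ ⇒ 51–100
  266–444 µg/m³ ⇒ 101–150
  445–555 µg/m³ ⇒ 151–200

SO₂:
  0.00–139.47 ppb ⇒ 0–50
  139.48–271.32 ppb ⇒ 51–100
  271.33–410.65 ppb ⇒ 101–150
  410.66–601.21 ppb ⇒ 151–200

165

NO₂: 730.4 ∈ [606.1, 758.4] ↔ index [101, 150].
101 + (730.4−606.1)·(150−101)/(758.4−606.1) = 101 + 124.3·49/152.3 ≈ 140.99, so AQI = 141.
PM2.5: 56.939 lies in 0.000–80.922, so I_lo=0, I_hi=50, C_lo=0.000, C_hi=80.922.
(50−0)/(80.922−0.000) × (56.939−0.000) + 0 = 50/80.922 × 56.939 + 0 ≈ 35.18 → 35.
PM10 477: bracket 445–555 → index 151–200; slope 49/110, offset 32.
AQI = 151 + 49/110·32 ≈ 165.25 ⇒ 165.
SO₂: row 410.66–601.21 (AQI 151–200). (200−151)·(578.34−410.66)/(601.21−410.66) + 151 = 49·167.68/190.55 + 151 ≈ 194.12 → 194.
Sub-indices: NO₂→141, PM2.5→35, PM10→165, SO₂→194. Ranked high→low: 194, 165, 141, 35. Second-highest sub-index = 165.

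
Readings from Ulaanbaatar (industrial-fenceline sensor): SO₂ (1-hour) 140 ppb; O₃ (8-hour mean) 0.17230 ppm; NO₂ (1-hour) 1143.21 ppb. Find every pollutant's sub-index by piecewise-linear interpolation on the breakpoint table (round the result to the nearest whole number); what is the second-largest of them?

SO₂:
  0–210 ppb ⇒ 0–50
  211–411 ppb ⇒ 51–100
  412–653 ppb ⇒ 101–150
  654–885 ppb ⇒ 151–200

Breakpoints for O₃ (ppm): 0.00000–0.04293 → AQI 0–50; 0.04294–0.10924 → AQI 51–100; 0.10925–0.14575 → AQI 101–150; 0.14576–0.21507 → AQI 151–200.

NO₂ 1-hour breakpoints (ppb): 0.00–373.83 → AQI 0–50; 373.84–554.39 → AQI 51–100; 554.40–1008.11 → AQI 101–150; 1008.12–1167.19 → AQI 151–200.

SO₂: 140 ∈ [0, 210] ↔ index [0, 50].
0 + (140−0)·(50−0)/(210−0) = 0 + 140·50/210 ≈ 33.33, so AQI = 33.
O₃: 0.17230 ∈ [0.14576, 0.21507] ↔ index [151, 200].
151 + (0.17230−0.14576)·(200−151)/(0.21507−0.14576) = 151 + 0.02654·49/0.06931 ≈ 169.76, so AQI = 170.
NO₂: row 1008.12–1167.19 (AQI 151–200). (200−151)·(1143.21−1008.12)/(1167.19−1008.12) + 151 = 49·135.09/159.07 + 151 ≈ 192.61 → 193.
Sub-indices: SO₂→33, O₃→170, NO₂→193. Ranked high→low: 193, 170, 33. Second-highest sub-index = 170.

170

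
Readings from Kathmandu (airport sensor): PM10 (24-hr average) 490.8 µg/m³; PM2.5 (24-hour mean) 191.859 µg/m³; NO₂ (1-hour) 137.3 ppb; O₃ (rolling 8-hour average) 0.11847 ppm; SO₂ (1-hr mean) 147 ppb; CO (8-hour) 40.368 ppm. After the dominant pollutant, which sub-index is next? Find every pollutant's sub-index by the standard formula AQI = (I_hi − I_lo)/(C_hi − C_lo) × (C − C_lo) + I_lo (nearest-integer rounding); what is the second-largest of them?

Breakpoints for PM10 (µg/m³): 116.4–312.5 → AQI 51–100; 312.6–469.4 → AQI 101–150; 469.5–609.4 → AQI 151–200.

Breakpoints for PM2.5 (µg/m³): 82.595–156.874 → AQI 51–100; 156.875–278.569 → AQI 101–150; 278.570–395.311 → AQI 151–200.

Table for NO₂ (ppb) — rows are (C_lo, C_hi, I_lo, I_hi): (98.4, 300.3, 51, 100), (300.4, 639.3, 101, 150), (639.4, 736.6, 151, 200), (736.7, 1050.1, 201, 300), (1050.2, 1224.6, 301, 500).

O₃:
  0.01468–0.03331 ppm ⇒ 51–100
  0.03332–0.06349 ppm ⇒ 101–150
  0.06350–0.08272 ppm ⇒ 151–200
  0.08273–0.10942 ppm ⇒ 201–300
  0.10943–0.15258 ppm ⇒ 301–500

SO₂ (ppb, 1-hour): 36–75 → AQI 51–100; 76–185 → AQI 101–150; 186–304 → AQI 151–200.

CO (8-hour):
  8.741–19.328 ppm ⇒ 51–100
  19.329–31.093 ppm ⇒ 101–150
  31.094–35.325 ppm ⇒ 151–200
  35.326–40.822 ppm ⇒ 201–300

PM10: row 469.5–609.4 (AQI 151–200). (200−151)·(490.8−469.5)/(609.4−469.5) + 151 = 49·21.3/139.9 + 151 ≈ 158.46 → 158.
PM2.5: 191.859 lies in 156.875–278.569, so I_lo=101, I_hi=150, C_lo=156.875, C_hi=278.569.
(150−101)/(278.569−156.875) × (191.859−156.875) + 101 = 49/121.694 × 34.984 + 101 ≈ 115.09 → 115.
NO₂: row 98.4–300.3 (AQI 51–100). (100−51)·(137.3−98.4)/(300.3−98.4) + 51 = 49·38.9/201.9 + 51 ≈ 60.44 → 60.
O₃ 0.11847: bracket 0.10943–0.15258 → index 301–500; slope 199/0.04315, offset 0.00904.
AQI = 301 + 199/0.04315·0.00904 ≈ 342.69 ⇒ 343.
SO₂: row 76–185 (AQI 101–150). (150−101)·(147−76)/(185−76) + 101 = 49·71/109 + 101 ≈ 132.92 → 133.
CO: 40.368 lies in 35.326–40.822, so I_lo=201, I_hi=300, C_lo=35.326, C_hi=40.822.
(300−201)/(40.822−35.326) × (40.368−35.326) + 201 = 99/5.496 × 5.042 + 201 ≈ 291.82 → 292.
Sub-indices: PM10→158, PM2.5→115, NO₂→60, O₃→343, SO₂→133, CO→292. Ranked high→low: 343, 292, 158, 133, 115, 60. Second-highest sub-index = 292.

292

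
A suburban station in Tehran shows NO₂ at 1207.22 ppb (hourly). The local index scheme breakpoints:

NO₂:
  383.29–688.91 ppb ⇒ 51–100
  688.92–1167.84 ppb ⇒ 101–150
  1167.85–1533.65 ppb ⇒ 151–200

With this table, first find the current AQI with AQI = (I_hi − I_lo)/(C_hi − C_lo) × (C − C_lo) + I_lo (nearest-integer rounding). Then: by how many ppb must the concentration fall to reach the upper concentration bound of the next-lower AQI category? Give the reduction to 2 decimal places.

39.38

NO₂ 1207.22: bracket 1167.85–1533.65 → index 151–200; slope 49/365.80, offset 39.37.
AQI = 151 + 49/365.80·39.37 ≈ 156.27 ⇒ 156.
Current AQI 156 is in the Unhealthy range (151–200). The next-lower category tops out at AQI 150, whose upper concentration bound is 1167.84 ppb.
Reduction needed = 1207.22 − 1167.84 = 39.38 ppb.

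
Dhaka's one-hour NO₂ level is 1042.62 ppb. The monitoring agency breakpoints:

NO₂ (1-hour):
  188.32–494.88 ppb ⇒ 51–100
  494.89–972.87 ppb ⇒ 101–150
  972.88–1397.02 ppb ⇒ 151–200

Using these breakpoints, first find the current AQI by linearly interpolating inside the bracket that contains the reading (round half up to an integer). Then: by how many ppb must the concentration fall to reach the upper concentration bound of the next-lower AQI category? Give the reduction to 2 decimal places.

69.75

NO₂: 1042.62 lies in 972.88–1397.02, so I_lo=151, I_hi=200, C_lo=972.88, C_hi=1397.02.
(200−151)/(1397.02−972.88) × (1042.62−972.88) + 151 = 49/424.14 × 69.74 + 151 ≈ 159.06 → 159.
Current AQI 159 is in the Unhealthy range (151–200). The next-lower category tops out at AQI 150, whose upper concentration bound is 972.87 ppb.
Reduction needed = 1042.62 − 972.87 = 69.75 ppb.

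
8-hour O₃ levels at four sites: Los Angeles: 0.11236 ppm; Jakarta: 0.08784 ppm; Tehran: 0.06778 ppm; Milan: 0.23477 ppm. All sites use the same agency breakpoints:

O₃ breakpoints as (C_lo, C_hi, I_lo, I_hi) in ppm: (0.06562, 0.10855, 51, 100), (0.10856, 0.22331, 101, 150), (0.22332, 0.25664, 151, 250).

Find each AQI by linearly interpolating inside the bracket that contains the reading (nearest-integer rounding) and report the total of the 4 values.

417

Los Angeles: 0.11236 lies in 0.10856–0.22331, so I_lo=101, I_hi=150, C_lo=0.10856, C_hi=0.22331.
(150−101)/(0.22331−0.10856) × (0.11236−0.10856) + 101 = 49/0.11475 × 0.00380 + 101 ≈ 102.62 → 103.
Jakarta: row 0.06562–0.10855 (AQI 51–100). (100−51)·(0.08784−0.06562)/(0.10855−0.06562) + 51 = 49·0.02222/0.04293 + 51 ≈ 76.36 → 76.
Tehran: row 0.06562–0.10855 (AQI 51–100). (100−51)·(0.06778−0.06562)/(0.10855−0.06562) + 51 = 49·0.00216/0.04293 + 51 ≈ 53.47 → 53.
Milan 0.23477: bracket 0.22332–0.25664 → index 151–250; slope 99/0.03332, offset 0.01145.
AQI = 151 + 99/0.03332·0.01145 ≈ 185.02 ⇒ 185.
AQIs: Los Angeles=103, Jakarta=76, Tehran=53, Milan=185. Sum = 103 + 76 + 53 + 185 = 417.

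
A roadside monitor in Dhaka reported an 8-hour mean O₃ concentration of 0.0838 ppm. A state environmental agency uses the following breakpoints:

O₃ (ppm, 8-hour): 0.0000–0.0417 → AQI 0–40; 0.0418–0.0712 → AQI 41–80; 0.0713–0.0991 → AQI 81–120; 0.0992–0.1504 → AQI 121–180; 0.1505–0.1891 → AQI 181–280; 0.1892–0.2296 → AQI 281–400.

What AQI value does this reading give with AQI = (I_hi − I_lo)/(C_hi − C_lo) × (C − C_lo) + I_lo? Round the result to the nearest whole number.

99

O₃: row 0.0713–0.0991 (AQI 81–120). (120−81)·(0.0838−0.0713)/(0.0991−0.0713) + 81 = 39·0.0125/0.0278 + 81 ≈ 98.54 → 99.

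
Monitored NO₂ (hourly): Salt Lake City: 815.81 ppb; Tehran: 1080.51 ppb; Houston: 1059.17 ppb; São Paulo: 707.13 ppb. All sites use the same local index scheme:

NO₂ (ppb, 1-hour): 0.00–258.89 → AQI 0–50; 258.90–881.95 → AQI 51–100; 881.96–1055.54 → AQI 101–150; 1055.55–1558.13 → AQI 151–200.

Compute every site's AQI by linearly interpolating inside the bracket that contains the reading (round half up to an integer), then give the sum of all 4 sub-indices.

Salt Lake City: row 258.90–881.95 (AQI 51–100). (100−51)·(815.81−258.90)/(881.95−258.90) + 51 = 49·556.91/623.05 + 51 ≈ 94.80 → 95.
Tehran: 1080.51 ∈ [1055.55, 1558.13] ↔ index [151, 200].
151 + (1080.51−1055.55)·(200−151)/(1558.13−1055.55) = 151 + 24.96·49/502.58 ≈ 153.43, so AQI = 153.
Houston: 1059.17 lies in 1055.55–1558.13, so I_lo=151, I_hi=200, C_lo=1055.55, C_hi=1558.13.
(200−151)/(1558.13−1055.55) × (1059.17−1055.55) + 151 = 49/502.58 × 3.62 + 151 ≈ 151.35 → 151.
São Paulo: 707.13 lies in 258.90–881.95, so I_lo=51, I_hi=100, C_lo=258.90, C_hi=881.95.
(100−51)/(881.95−258.90) × (707.13−258.90) + 51 = 49/623.05 × 448.23 + 51 ≈ 86.25 → 86.
AQIs: Salt Lake City=95, Tehran=153, Houston=151, São Paulo=86. Sum = 95 + 153 + 151 + 86 = 485.

485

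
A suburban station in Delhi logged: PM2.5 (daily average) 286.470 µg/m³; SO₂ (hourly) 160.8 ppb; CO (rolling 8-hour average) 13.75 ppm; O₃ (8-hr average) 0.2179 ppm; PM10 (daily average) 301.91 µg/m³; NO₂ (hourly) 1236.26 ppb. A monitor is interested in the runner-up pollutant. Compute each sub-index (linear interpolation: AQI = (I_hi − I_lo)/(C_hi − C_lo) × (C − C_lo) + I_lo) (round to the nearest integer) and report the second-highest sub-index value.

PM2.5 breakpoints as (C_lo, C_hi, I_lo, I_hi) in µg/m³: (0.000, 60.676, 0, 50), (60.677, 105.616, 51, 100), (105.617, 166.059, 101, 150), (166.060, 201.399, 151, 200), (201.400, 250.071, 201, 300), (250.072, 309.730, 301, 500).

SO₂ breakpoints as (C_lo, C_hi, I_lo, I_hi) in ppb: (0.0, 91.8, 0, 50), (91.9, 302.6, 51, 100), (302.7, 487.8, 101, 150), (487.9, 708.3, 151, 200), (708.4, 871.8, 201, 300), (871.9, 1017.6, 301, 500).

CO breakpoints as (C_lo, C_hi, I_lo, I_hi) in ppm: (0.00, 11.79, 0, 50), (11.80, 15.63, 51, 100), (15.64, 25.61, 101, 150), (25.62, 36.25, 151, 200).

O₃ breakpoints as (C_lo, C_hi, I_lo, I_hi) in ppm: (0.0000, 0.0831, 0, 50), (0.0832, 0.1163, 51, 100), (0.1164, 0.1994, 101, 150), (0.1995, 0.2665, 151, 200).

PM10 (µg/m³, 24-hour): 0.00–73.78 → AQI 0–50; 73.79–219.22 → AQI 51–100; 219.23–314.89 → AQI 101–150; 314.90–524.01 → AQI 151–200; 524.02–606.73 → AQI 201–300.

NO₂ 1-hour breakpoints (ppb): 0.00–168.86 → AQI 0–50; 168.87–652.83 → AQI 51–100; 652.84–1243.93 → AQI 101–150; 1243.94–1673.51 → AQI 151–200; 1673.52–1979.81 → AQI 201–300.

164

PM2.5: 286.470 lies in 250.072–309.730, so I_lo=301, I_hi=500, C_lo=250.072, C_hi=309.730.
(500−301)/(309.730−250.072) × (286.470−250.072) + 301 = 199/59.658 × 36.398 + 301 ≈ 422.41 → 422.
SO₂: row 91.9–302.6 (AQI 51–100). (100−51)·(160.8−91.9)/(302.6−91.9) + 51 = 49·68.9/210.7 + 51 ≈ 67.02 → 67.
CO 13.75: bracket 11.80–15.63 → index 51–100; slope 49/3.83, offset 1.95.
AQI = 51 + 49/3.83·1.95 ≈ 75.95 ⇒ 76.
O₃ 0.2179: bracket 0.1995–0.2665 → index 151–200; slope 49/0.0670, offset 0.0184.
AQI = 151 + 49/0.0670·0.0184 ≈ 164.46 ⇒ 164.
PM10: 301.91 lies in 219.23–314.89, so I_lo=101, I_hi=150, C_lo=219.23, C_hi=314.89.
(150−101)/(314.89−219.23) × (301.91−219.23) + 101 = 49/95.66 × 82.68 + 101 ≈ 143.35 → 143.
NO₂: row 652.84–1243.93 (AQI 101–150). (150−101)·(1236.26−652.84)/(1243.93−652.84) + 101 = 49·583.42/591.09 + 101 ≈ 149.36 → 149.
Sub-indices: PM2.5→422, SO₂→67, CO→76, O₃→164, PM10→143, NO₂→149. Ranked high→low: 422, 164, 149, 143, 76, 67. Second-highest sub-index = 164.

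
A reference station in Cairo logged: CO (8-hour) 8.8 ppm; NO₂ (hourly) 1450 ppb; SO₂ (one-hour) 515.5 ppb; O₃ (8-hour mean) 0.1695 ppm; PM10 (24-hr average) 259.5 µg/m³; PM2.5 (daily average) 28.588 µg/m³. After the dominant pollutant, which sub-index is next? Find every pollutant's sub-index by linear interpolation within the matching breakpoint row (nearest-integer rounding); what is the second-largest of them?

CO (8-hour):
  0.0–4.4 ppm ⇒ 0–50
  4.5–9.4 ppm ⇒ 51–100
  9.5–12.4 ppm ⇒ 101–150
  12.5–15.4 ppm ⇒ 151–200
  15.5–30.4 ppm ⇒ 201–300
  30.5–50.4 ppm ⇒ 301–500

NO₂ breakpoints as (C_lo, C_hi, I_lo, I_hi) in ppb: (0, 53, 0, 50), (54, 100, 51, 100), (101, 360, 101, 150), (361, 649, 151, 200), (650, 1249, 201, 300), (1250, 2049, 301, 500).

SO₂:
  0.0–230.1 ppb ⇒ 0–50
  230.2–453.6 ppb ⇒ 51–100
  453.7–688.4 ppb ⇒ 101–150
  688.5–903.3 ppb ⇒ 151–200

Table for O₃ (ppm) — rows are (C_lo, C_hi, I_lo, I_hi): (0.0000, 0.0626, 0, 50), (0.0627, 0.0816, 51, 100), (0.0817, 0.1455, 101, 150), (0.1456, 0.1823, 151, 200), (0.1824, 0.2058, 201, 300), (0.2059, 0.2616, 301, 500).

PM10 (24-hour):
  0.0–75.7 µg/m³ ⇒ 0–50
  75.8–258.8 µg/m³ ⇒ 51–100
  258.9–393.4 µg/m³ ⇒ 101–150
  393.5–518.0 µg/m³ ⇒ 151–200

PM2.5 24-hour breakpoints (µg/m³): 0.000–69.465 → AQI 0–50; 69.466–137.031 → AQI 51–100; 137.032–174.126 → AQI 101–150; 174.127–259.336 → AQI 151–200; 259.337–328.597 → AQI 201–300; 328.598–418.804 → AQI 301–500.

CO: 8.8 lies in 4.5–9.4, so I_lo=51, I_hi=100, C_lo=4.5, C_hi=9.4.
(100−51)/(9.4−4.5) × (8.8−4.5) + 51 = 49/4.9 × 4.3 + 51 ≈ 94.00 → 94.
NO₂ 1450: bracket 1250–2049 → index 301–500; slope 199/799, offset 200.
AQI = 301 + 199/799·200 ≈ 350.81 ⇒ 351.
SO₂: 515.5 lies in 453.7–688.4, so I_lo=101, I_hi=150, C_lo=453.7, C_hi=688.4.
(150−101)/(688.4−453.7) × (515.5−453.7) + 101 = 49/234.7 × 61.8 + 101 ≈ 113.90 → 114.
O₃: 0.1695 ∈ [0.1456, 0.1823] ↔ index [151, 200].
151 + (0.1695−0.1456)·(200−151)/(0.1823−0.1456) = 151 + 0.0239·49/0.0367 ≈ 182.91, so AQI = 183.
PM10: row 258.9–393.4 (AQI 101–150). (150−101)·(259.5−258.9)/(393.4−258.9) + 101 = 49·0.6/134.5 + 101 ≈ 101.22 → 101.
PM2.5: 28.588 lies in 0.000–69.465, so I_lo=0, I_hi=50, C_lo=0.000, C_hi=69.465.
(50−0)/(69.465−0.000) × (28.588−0.000) + 0 = 50/69.465 × 28.588 + 0 ≈ 20.58 → 21.
Sub-indices: CO→94, NO₂→351, SO₂→114, O₃→183, PM10→101, PM2.5→21. Ranked high→low: 351, 183, 114, 101, 94, 21. Second-highest sub-index = 183.

183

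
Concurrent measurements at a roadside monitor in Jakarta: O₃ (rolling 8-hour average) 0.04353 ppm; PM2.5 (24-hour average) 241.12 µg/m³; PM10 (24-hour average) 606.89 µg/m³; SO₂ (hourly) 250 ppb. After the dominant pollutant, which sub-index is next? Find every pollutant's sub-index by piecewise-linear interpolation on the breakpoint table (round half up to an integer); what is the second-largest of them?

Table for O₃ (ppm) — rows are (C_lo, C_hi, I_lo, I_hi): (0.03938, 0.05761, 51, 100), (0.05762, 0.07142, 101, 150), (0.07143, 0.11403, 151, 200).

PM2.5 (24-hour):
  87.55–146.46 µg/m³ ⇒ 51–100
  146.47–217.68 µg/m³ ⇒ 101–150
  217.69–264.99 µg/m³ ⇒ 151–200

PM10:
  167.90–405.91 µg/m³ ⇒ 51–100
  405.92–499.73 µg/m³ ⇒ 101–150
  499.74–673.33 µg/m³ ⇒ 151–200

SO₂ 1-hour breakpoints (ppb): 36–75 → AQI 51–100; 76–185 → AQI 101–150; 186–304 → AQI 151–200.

O₃ 0.04353: bracket 0.03938–0.05761 → index 51–100; slope 49/0.01823, offset 0.00415.
AQI = 51 + 49/0.01823·0.00415 ≈ 62.15 ⇒ 62.
PM2.5: 241.12 ∈ [217.69, 264.99] ↔ index [151, 200].
151 + (241.12−217.69)·(200−151)/(264.99−217.69) = 151 + 23.43·49/47.30 ≈ 175.27, so AQI = 175.
PM10: 606.89 ∈ [499.74, 673.33] ↔ index [151, 200].
151 + (606.89−499.74)·(200−151)/(673.33−499.74) = 151 + 107.15·49/173.59 ≈ 181.25, so AQI = 181.
SO₂ 250: bracket 186–304 → index 151–200; slope 49/118, offset 64.
AQI = 151 + 49/118·64 ≈ 177.58 ⇒ 178.
Sub-indices: O₃→62, PM2.5→175, PM10→181, SO₂→178. Ranked high→low: 181, 178, 175, 62. Second-highest sub-index = 178.

178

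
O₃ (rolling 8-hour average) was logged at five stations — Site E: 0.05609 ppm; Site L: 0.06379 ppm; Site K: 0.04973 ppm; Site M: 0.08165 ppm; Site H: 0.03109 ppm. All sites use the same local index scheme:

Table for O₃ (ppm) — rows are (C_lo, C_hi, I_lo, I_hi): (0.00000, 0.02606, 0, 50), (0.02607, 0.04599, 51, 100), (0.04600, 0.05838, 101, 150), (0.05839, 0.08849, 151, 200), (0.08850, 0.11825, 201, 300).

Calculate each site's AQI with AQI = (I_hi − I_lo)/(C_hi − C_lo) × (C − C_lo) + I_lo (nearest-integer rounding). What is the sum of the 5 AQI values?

Site E: 0.05609 ∈ [0.04600, 0.05838] ↔ index [101, 150].
101 + (0.05609−0.04600)·(150−101)/(0.05838−0.04600) = 101 + 0.01009·49/0.01238 ≈ 140.94, so AQI = 141.
Site L 0.06379: bracket 0.05839–0.08849 → index 151–200; slope 49/0.03010, offset 0.00540.
AQI = 151 + 49/0.03010·0.00540 ≈ 159.79 ⇒ 160.
Site K 0.04973: bracket 0.04600–0.05838 → index 101–150; slope 49/0.01238, offset 0.00373.
AQI = 101 + 49/0.01238·0.00373 ≈ 115.76 ⇒ 116.
Site M 0.08165: bracket 0.05839–0.08849 → index 151–200; slope 49/0.03010, offset 0.02326.
AQI = 151 + 49/0.03010·0.02326 ≈ 188.87 ⇒ 189.
Site H: 0.03109 lies in 0.02607–0.04599, so I_lo=51, I_hi=100, C_lo=0.02607, C_hi=0.04599.
(100−51)/(0.04599−0.02607) × (0.03109−0.02607) + 51 = 49/0.01992 × 0.00502 + 51 ≈ 63.35 → 63.
AQIs: Site E=141, Site L=160, Site K=116, Site M=189, Site H=63. Sum = 141 + 160 + 116 + 189 + 63 = 669.

669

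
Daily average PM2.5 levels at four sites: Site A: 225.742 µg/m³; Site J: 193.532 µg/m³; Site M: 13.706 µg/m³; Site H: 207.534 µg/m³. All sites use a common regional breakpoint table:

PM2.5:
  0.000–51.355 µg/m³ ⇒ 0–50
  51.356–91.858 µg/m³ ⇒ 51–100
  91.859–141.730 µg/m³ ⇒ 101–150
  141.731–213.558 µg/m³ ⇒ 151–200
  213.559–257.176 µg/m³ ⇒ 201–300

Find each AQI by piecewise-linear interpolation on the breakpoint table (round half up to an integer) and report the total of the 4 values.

Site A: 225.742 lies in 213.559–257.176, so I_lo=201, I_hi=300, C_lo=213.559, C_hi=257.176.
(300−201)/(257.176−213.559) × (225.742−213.559) + 201 = 99/43.617 × 12.183 + 201 ≈ 228.65 → 229.
Site J: 193.532 lies in 141.731–213.558, so I_lo=151, I_hi=200, C_lo=141.731, C_hi=213.558.
(200−151)/(213.558−141.731) × (193.532−141.731) + 151 = 49/71.827 × 51.801 + 151 ≈ 186.34 → 186.
Site M: 13.706 lies in 0.000–51.355, so I_lo=0, I_hi=50, C_lo=0.000, C_hi=51.355.
(50−0)/(51.355−0.000) × (13.706−0.000) + 0 = 50/51.355 × 13.706 + 0 ≈ 13.34 → 13.
Site H: 207.534 lies in 141.731–213.558, so I_lo=151, I_hi=200, C_lo=141.731, C_hi=213.558.
(200−151)/(213.558−141.731) × (207.534−141.731) + 151 = 49/71.827 × 65.803 + 151 ≈ 195.89 → 196.
AQIs: Site A=229, Site J=186, Site M=13, Site H=196. Sum = 229 + 186 + 13 + 196 = 624.

624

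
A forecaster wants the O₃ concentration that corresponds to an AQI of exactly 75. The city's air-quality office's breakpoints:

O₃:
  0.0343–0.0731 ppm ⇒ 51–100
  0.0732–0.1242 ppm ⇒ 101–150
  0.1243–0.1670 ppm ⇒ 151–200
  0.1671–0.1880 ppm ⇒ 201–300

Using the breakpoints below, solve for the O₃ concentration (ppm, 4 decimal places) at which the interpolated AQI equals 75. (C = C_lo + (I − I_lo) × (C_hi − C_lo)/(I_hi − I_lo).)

0.0533

AQI 75 lies in the 51–100 band, which corresponds to 0.0343–0.0731 ppm.
C = 0.0343 + (75−51)×(0.0731−0.0343)/(100−51) = 0.0343 + 24×0.0388/49 ≈ 0.053304 ppm → 0.0533 ppm to 4 dp.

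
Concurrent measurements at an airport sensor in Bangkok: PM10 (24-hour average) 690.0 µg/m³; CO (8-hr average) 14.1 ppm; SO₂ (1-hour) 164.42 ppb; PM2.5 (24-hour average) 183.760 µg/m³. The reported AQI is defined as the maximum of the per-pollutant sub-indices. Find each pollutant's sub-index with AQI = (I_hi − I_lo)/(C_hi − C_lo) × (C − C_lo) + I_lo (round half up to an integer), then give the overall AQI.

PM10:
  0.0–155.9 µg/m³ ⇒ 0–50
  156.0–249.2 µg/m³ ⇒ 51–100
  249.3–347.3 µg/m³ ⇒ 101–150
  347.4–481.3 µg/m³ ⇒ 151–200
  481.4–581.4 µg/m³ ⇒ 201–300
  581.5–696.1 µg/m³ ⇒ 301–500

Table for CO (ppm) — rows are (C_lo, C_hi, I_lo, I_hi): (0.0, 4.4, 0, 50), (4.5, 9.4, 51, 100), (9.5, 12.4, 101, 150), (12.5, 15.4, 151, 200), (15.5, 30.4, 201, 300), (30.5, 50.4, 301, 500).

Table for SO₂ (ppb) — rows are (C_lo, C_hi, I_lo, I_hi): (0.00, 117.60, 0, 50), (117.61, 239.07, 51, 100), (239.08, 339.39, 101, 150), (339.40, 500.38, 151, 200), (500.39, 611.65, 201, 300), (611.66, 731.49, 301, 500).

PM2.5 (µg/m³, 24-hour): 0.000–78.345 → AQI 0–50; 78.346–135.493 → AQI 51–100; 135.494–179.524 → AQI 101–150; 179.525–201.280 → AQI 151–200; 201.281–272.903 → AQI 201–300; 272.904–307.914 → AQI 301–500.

PM10 690.0: bracket 581.5–696.1 → index 301–500; slope 199/114.6, offset 108.5.
AQI = 301 + 199/114.6·108.5 ≈ 489.41 ⇒ 489.
CO 14.1: bracket 12.5–15.4 → index 151–200; slope 49/2.9, offset 1.6.
AQI = 151 + 49/2.9·1.6 ≈ 178.03 ⇒ 178.
SO₂: 164.42 ∈ [117.61, 239.07] ↔ index [51, 100].
51 + (164.42−117.61)·(100−51)/(239.07−117.61) = 51 + 46.81·49/121.46 ≈ 69.88, so AQI = 70.
PM2.5 183.760: bracket 179.525–201.280 → index 151–200; slope 49/21.755, offset 4.235.
AQI = 151 + 49/21.755·4.235 ≈ 160.54 ⇒ 161.
Sub-indices: PM10→489, CO→178, SO₂→70, PM2.5→161. Overall AQI = max = 489; dominant pollutant is PM10.
AQI 489: Hazardous.

489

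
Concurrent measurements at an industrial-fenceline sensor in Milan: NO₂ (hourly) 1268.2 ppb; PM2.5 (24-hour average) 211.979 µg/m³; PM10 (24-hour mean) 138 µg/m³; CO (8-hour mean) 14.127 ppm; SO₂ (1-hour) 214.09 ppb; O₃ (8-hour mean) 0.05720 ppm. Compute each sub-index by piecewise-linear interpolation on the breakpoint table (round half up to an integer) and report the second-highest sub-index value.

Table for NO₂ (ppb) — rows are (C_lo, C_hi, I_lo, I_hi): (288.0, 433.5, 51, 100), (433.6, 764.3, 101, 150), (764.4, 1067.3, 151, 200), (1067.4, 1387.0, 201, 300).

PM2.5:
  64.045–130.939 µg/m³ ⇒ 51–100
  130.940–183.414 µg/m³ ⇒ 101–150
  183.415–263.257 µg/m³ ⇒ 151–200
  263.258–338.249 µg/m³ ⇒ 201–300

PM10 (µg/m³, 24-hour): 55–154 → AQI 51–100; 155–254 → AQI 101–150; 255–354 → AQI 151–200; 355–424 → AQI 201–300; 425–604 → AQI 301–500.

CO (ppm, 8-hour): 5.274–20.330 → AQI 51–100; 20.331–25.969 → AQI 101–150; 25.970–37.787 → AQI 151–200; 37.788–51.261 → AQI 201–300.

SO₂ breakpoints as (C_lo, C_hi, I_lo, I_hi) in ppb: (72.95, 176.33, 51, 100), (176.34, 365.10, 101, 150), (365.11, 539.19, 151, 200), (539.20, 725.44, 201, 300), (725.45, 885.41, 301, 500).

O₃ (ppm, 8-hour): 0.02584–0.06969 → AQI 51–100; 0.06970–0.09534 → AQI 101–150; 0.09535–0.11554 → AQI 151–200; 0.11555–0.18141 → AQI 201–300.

NO₂: 1268.2 ∈ [1067.4, 1387.0] ↔ index [201, 300].
201 + (1268.2−1067.4)·(300−201)/(1387.0−1067.4) = 201 + 200.8·99/319.6 ≈ 263.20, so AQI = 263.
PM2.5 211.979: bracket 183.415–263.257 → index 151–200; slope 49/79.842, offset 28.564.
AQI = 151 + 49/79.842·28.564 ≈ 168.53 ⇒ 169.
PM10 138: bracket 55–154 → index 51–100; slope 49/99, offset 83.
AQI = 51 + 49/99·83 ≈ 92.08 ⇒ 92.
CO: row 5.274–20.330 (AQI 51–100). (100−51)·(14.127−5.274)/(20.330−5.274) + 51 = 49·8.853/15.056 + 51 ≈ 79.81 → 80.
SO₂: 214.09 lies in 176.34–365.10, so I_lo=101, I_hi=150, C_lo=176.34, C_hi=365.10.
(150−101)/(365.10−176.34) × (214.09−176.34) + 101 = 49/188.76 × 37.75 + 101 ≈ 110.80 → 111.
O₃: 0.05720 lies in 0.02584–0.06969, so I_lo=51, I_hi=100, C_lo=0.02584, C_hi=0.06969.
(100−51)/(0.06969−0.02584) × (0.05720−0.02584) + 51 = 49/0.04385 × 0.03136 + 51 ≈ 86.04 → 86.
Sub-indices: NO₂→263, PM2.5→169, PM10→92, CO→80, SO₂→111, O₃→86. Ranked high→low: 263, 169, 111, 92, 86, 80. Second-highest sub-index = 169.

169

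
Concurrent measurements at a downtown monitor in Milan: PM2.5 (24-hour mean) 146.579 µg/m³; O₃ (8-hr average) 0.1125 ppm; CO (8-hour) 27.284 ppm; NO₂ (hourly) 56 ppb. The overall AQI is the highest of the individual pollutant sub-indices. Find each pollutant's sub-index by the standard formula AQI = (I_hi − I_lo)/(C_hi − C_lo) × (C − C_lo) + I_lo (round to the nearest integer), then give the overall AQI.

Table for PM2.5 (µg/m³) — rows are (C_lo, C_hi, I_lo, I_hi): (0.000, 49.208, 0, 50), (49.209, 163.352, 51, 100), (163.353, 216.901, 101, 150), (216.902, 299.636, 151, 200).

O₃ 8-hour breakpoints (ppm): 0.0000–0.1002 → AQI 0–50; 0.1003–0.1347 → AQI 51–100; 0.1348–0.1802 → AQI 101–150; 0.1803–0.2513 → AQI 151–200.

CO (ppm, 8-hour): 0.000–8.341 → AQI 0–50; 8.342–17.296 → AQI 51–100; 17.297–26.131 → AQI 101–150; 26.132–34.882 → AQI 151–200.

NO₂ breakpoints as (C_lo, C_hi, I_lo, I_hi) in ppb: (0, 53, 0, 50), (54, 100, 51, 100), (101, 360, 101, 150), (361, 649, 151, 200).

PM2.5: row 49.209–163.352 (AQI 51–100). (100−51)·(146.579−49.209)/(163.352−49.209) + 51 = 49·97.370/114.143 + 51 ≈ 92.80 → 93.
O₃: 0.1125 lies in 0.1003–0.1347, so I_lo=51, I_hi=100, C_lo=0.1003, C_hi=0.1347.
(100−51)/(0.1347−0.1003) × (0.1125−0.1003) + 51 = 49/0.0344 × 0.0122 + 51 ≈ 68.38 → 68.
CO: 27.284 lies in 26.132–34.882, so I_lo=151, I_hi=200, C_lo=26.132, C_hi=34.882.
(200−151)/(34.882−26.132) × (27.284−26.132) + 151 = 49/8.750 × 1.152 + 151 ≈ 157.45 → 157.
NO₂: row 54–100 (AQI 51–100). (100−51)·(56−54)/(100−54) + 51 = 49·2/46 + 51 ≈ 53.13 → 53.
Sub-indices: PM2.5→93, O₃→68, CO→157, NO₂→53. Overall AQI = max = 157; dominant pollutant is CO.

157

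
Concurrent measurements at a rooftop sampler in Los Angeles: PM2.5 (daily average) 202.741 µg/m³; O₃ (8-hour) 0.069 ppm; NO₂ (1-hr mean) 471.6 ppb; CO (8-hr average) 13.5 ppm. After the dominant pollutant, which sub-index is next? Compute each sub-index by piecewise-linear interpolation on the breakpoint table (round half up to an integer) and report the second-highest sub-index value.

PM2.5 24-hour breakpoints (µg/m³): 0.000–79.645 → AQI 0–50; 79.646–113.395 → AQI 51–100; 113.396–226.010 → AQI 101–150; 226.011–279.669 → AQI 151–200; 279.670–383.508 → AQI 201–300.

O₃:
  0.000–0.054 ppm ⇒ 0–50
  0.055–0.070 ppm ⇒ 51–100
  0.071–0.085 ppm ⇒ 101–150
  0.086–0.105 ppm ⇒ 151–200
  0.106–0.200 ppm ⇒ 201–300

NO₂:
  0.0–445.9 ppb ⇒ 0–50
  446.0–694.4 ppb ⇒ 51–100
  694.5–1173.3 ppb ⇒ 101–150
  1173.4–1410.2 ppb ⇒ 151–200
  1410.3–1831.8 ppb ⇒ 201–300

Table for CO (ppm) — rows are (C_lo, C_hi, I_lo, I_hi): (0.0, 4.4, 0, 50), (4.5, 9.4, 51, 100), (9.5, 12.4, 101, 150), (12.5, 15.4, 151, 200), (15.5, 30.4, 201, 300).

140

PM2.5 202.741: bracket 113.396–226.010 → index 101–150; slope 49/112.614, offset 89.345.
AQI = 101 + 49/112.614·89.345 ≈ 139.88 ⇒ 140.
O₃: 0.069 ∈ [0.055, 0.070] ↔ index [51, 100].
51 + (0.069−0.055)·(100−51)/(0.070−0.055) = 51 + 0.014·49/0.015 ≈ 96.73, so AQI = 97.
NO₂: 471.6 lies in 446.0–694.4, so I_lo=51, I_hi=100, C_lo=446.0, C_hi=694.4.
(100−51)/(694.4−446.0) × (471.6−446.0) + 51 = 49/248.4 × 25.6 + 51 ≈ 56.05 → 56.
CO: 13.5 lies in 12.5–15.4, so I_lo=151, I_hi=200, C_lo=12.5, C_hi=15.4.
(200−151)/(15.4−12.5) × (13.5−12.5) + 151 = 49/2.9 × 1.0 + 151 ≈ 167.90 → 168.
Sub-indices: PM2.5→140, O₃→97, NO₂→56, CO→168. Ranked high→low: 168, 140, 97, 56. Second-highest sub-index = 140.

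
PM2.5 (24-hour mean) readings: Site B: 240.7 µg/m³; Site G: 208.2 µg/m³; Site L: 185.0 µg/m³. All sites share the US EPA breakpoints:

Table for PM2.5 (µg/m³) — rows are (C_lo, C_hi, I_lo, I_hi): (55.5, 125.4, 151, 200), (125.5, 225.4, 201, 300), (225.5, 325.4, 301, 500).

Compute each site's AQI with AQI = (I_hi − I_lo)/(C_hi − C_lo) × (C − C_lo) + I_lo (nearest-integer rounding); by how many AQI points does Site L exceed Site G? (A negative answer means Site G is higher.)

-23

Site B: 240.7 lies in 225.5–325.4, so I_lo=301, I_hi=500, C_lo=225.5, C_hi=325.4.
(500−301)/(325.4−225.5) × (240.7−225.5) + 301 = 199/99.9 × 15.2 + 301 ≈ 331.28 → 331.
Site G: row 125.5–225.4 (AQI 201–300). (300−201)·(208.2−125.5)/(225.4−125.5) + 201 = 99·82.7/99.9 + 201 ≈ 282.95 → 283.
Site L 185.0: bracket 125.5–225.4 → index 201–300; slope 99/99.9, offset 59.5.
AQI = 201 + 99/99.9·59.5 ≈ 259.96 ⇒ 260.
AQIs: Site B=331, Site G=283, Site L=260. Site L (260) − Site G (283) = -23.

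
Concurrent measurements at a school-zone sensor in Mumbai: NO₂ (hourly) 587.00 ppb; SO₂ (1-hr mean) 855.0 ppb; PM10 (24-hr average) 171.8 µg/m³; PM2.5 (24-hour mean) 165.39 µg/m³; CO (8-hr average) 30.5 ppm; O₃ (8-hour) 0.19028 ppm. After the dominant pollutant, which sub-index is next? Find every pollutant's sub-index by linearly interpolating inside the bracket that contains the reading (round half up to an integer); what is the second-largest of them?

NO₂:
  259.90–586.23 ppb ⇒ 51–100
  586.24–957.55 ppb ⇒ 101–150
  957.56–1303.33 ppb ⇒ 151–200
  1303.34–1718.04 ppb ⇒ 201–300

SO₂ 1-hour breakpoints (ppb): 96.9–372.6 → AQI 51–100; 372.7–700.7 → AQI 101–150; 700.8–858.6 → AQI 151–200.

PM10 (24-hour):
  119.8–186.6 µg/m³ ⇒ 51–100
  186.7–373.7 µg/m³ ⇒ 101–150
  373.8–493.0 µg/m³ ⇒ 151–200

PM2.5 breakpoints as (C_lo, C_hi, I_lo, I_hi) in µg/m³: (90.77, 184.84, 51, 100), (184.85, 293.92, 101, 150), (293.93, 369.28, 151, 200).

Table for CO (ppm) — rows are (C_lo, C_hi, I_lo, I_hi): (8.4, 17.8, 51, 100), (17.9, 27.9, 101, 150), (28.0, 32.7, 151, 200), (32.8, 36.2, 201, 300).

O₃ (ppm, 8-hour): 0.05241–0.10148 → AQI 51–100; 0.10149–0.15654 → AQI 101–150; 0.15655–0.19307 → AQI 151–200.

196

NO₂: 587.00 lies in 586.24–957.55, so I_lo=101, I_hi=150, C_lo=586.24, C_hi=957.55.
(150−101)/(957.55−586.24) × (587.00−586.24) + 101 = 49/371.31 × 0.76 + 101 ≈ 101.10 → 101.
SO₂: 855.0 lies in 700.8–858.6, so I_lo=151, I_hi=200, C_lo=700.8, C_hi=858.6.
(200−151)/(858.6−700.8) × (855.0−700.8) + 151 = 49/157.8 × 154.2 + 151 ≈ 198.88 → 199.
PM10: 171.8 lies in 119.8–186.6, so I_lo=51, I_hi=100, C_lo=119.8, C_hi=186.6.
(100−51)/(186.6−119.8) × (171.8−119.8) + 51 = 49/66.8 × 52.0 + 51 ≈ 89.14 → 89.
PM2.5: row 90.77–184.84 (AQI 51–100). (100−51)·(165.39−90.77)/(184.84−90.77) + 51 = 49·74.62/94.07 + 51 ≈ 89.87 → 90.
CO: row 28.0–32.7 (AQI 151–200). (200−151)·(30.5−28.0)/(32.7−28.0) + 151 = 49·2.5/4.7 + 151 ≈ 177.06 → 177.
O₃: 0.19028 ∈ [0.15655, 0.19307] ↔ index [151, 200].
151 + (0.19028−0.15655)·(200−151)/(0.19307−0.15655) = 151 + 0.03373·49/0.03652 ≈ 196.26, so AQI = 196.
Sub-indices: NO₂→101, SO₂→199, PM10→89, PM2.5→90, CO→177, O₃→196. Ranked high→low: 199, 196, 177, 101, 90, 89. Second-highest sub-index = 196.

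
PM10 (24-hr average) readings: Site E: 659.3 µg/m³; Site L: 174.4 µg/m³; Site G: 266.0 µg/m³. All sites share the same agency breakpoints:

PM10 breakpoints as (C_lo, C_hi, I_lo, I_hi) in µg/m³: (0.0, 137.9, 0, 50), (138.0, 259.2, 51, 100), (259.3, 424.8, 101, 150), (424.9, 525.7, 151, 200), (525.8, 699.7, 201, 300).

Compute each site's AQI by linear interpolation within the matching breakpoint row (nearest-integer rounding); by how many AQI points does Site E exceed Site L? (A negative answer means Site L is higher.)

Site E 659.3: bracket 525.8–699.7 → index 201–300; slope 99/173.9, offset 133.5.
AQI = 201 + 99/173.9·133.5 ≈ 277.00 ⇒ 277.
Site L: row 138.0–259.2 (AQI 51–100). (100−51)·(174.4−138.0)/(259.2−138.0) + 51 = 49·36.4/121.2 + 51 ≈ 65.72 → 66.
Site G: 266.0 lies in 259.3–424.8, so I_lo=101, I_hi=150, C_lo=259.3, C_hi=424.8.
(150−101)/(424.8−259.3) × (266.0−259.3) + 101 = 49/165.5 × 6.7 + 101 ≈ 102.98 → 103.
AQIs: Site E=277, Site L=66, Site G=103. Site E (277) − Site L (66) = 211.

211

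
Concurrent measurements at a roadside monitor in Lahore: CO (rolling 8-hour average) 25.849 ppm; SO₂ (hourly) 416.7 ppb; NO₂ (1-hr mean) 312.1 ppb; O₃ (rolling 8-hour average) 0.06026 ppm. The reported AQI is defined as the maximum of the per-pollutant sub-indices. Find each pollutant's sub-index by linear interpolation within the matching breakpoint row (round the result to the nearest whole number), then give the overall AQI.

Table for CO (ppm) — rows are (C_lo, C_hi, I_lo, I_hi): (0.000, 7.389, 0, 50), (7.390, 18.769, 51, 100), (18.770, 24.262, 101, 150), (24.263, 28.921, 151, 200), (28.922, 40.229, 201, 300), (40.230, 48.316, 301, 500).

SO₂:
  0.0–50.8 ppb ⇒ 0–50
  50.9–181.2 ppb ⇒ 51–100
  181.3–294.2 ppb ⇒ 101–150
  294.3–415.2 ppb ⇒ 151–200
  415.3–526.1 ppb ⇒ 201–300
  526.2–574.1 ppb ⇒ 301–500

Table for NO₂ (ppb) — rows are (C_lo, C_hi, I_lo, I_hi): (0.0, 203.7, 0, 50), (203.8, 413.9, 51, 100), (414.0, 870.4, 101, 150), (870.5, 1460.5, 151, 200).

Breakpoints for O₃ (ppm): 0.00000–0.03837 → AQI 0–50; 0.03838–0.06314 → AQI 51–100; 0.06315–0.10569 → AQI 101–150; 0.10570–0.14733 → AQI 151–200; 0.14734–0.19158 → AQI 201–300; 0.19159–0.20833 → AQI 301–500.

CO 25.849: bracket 24.263–28.921 → index 151–200; slope 49/4.658, offset 1.586.
AQI = 151 + 49/4.658·1.586 ≈ 167.68 ⇒ 168.
SO₂: 416.7 lies in 415.3–526.1, so I_lo=201, I_hi=300, C_lo=415.3, C_hi=526.1.
(300−201)/(526.1−415.3) × (416.7−415.3) + 201 = 99/110.8 × 1.4 + 201 ≈ 202.25 → 202.
NO₂: row 203.8–413.9 (AQI 51–100). (100−51)·(312.1−203.8)/(413.9−203.8) + 51 = 49·108.3/210.1 + 51 ≈ 76.26 → 76.
O₃: 0.06026 ∈ [0.03838, 0.06314] ↔ index [51, 100].
51 + (0.06026−0.03838)·(100−51)/(0.06314−0.03838) = 51 + 0.02188·49/0.02476 ≈ 94.30, so AQI = 94.
Sub-indices: CO→168, SO₂→202, NO₂→76, O₃→94. Overall AQI = max = 202; dominant pollutant is SO₂.
AQI 202: Very Unhealthy.

202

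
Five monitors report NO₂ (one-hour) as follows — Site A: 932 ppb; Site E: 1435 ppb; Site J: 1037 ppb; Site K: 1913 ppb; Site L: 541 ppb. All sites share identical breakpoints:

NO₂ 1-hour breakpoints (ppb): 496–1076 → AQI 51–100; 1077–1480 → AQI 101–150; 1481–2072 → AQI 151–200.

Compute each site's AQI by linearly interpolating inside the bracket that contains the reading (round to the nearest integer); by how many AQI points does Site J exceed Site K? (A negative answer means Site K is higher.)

-90

Site A 932: bracket 496–1076 → index 51–100; slope 49/580, offset 436.
AQI = 51 + 49/580·436 ≈ 87.83 ⇒ 88.
Site E: 1435 lies in 1077–1480, so I_lo=101, I_hi=150, C_lo=1077, C_hi=1480.
(150−101)/(1480−1077) × (1435−1077) + 101 = 49/403 × 358 + 101 ≈ 144.53 → 145.
Site J: 1037 lies in 496–1076, so I_lo=51, I_hi=100, C_lo=496, C_hi=1076.
(100−51)/(1076−496) × (1037−496) + 51 = 49/580 × 541 + 51 ≈ 96.71 → 97.
Site K: 1913 ∈ [1481, 2072] ↔ index [151, 200].
151 + (1913−1481)·(200−151)/(2072−1481) = 151 + 432·49/591 ≈ 186.82, so AQI = 187.
Site L 541: bracket 496–1076 → index 51–100; slope 49/580, offset 45.
AQI = 51 + 49/580·45 ≈ 54.80 ⇒ 55.
AQIs: Site A=88, Site E=145, Site J=97, Site K=187, Site L=55. Site J (97) − Site K (187) = -90.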